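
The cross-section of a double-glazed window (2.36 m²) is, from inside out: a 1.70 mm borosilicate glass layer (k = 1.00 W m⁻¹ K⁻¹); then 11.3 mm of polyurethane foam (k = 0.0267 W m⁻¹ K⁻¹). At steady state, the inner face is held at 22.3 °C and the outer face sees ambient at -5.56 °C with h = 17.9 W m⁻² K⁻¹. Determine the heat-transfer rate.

Q = 137 W

Series thermal resistances, inner to outer:
  R_borosilicate glass = L/(kA) = 0.00170/(1.00·2.36) = 7.203×10^-4 K/W
  R_polyurethane foam = L/(kA) = 0.0113/(0.0267·2.36) = 0.1793 K/W
  R_conv,out = 1/(hA) = 1/(17.9·2.36) = 0.02367 K/W
ΣR = 7.203×10^-4 + 0.1793 + 0.02367 = 0.2037 K/W
Q = ΔT/ΣR = (22.3 °C − -5.56 °C)/0.2037 = 137 W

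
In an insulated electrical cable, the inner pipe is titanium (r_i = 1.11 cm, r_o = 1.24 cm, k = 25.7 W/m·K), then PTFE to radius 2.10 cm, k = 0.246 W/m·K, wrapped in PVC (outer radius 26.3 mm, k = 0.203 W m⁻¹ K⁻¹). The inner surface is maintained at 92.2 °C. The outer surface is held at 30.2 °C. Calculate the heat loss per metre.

Q' = 120 W/m

Resistance network (inner→outer):
  R'_titanium = ln(0.0124/0.0111)/(2πk) = 0.1108/(2π·25.7) = 6.859×10^-4 m·K/W
  R'_PTFE = ln(0.0210/0.0124)/(2πk) = 0.5268/(2π·0.246) = 0.3408 m·K/W
  R'_PVC = ln(0.0263/0.0210)/(2πk) = 0.2250/(2π·0.203) = 0.1764 m·K/W
ΣR = 6.859×10^-4 + 0.3408 + 0.1764 = 0.5179 m·K/W
Q' = ΔT/ΣR = (92.2 °C − 30.2 °C)/0.5179 = 120 W/m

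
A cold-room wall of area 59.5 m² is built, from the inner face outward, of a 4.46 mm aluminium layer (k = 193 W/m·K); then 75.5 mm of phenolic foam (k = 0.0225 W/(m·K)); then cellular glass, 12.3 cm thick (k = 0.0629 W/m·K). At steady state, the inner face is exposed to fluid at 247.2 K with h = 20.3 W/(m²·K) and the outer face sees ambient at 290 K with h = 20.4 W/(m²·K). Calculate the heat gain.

Series thermal resistances, inner to outer:
  R_conv,in = 1/(hA) = 1/(20.3·59.5) = 8.279×10^-4 K/W
  R_aluminium = L/(kA) = 0.00446/(193·59.5) = 3.884×10^-7 K/W
  R_phenolic foam = L/(kA) = 0.0755/(0.0225·59.5) = 0.05640 K/W
  R_cellular glass = L/(kA) = 0.123/(0.0629·59.5) = 0.03287 K/W
  R_conv,out = 1/(hA) = 1/(20.4·59.5) = 8.239×10^-4 K/W
ΣR = 8.279×10^-4 + 3.884×10^-7 + 0.05640 + 0.03287 + 8.239×10^-4 = 0.09092 K/W
Q = ΔT/ΣR = (247.2 K − 290 K)/0.09092 = -471 W
(Negative Q ⇒ heat flows inward; heat gain = 471 W.)

Q = 471 W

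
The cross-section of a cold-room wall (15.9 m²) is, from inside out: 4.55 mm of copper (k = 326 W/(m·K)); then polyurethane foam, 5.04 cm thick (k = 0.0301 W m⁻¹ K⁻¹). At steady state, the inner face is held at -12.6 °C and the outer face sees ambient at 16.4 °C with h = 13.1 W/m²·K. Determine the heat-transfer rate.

Q = 263 W

Resistance network (inner→outer):
  R_copper = L/(kA) = 0.00455/(326·15.9) = 8.778×10^-7 K/W
  R_polyurethane foam = L/(kA) = 0.0504/(0.0301·15.9) = 0.1053 K/W
  R_conv,out = 1/(hA) = 1/(13.1·15.9) = 0.004801 K/W
ΣR = 8.778×10^-7 + 0.1053 + 0.004801 = 0.1101 K/W
Q = ΔT/ΣR = (-12.6 °C − 16.4 °C)/0.1101 = -263 W
(Negative Q ⇒ heat flows inward; heat gain = 263 W.)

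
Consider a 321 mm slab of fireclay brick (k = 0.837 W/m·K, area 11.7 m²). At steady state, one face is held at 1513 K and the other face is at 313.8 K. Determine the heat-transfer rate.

Q = 36.6 kW

Q = kA·ΔT/L = 0.837 × 11.7 × |1513 K − 313.8 K| / 0.321 = 36600 W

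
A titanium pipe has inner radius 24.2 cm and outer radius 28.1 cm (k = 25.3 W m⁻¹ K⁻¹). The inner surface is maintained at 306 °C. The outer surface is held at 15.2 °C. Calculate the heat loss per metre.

Q' = 309 kW/m

Q' = 2πk·ΔT/ln(r₂/r₁) = 2π × 25.3 × 290.8 / ln(0.281/0.242) = 3.09×10^5 W/m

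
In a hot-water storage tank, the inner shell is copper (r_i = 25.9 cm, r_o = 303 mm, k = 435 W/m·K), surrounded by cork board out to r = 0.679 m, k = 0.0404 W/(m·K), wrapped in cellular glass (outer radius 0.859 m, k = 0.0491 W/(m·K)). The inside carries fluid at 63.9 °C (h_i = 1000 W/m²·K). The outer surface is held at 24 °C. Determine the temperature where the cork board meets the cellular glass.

Resistance network (inner→outer):
  R_conv,in = 1/(4πr²h) = 1/(4π·0.259²·1000) = 0.001186 K/W
  R_copper = (1/0.259 − 1/0.303)/(4πk) = 0.5607/(4π·435) = 1.026×10^-4 K/W
  R_cork board = (1/0.303 − 1/0.679)/(4πk) = 1.828/(4π·0.0404) = 3.600 K/W
  R_cellular glass = (1/0.679 − 1/0.859)/(4πk) = 0.3086/(4π·0.0491) = 0.5002 K/W
ΣR = 0.001186 + 1.026×10^-4 + 3.600 + 0.5002 = 4.101 K/W
Q = ΔT/ΣR = (63.9 °C − 24 °C)/4.101 = 9.729 W
From the inner boundary to the cork board/cellular glass interface, ΣR_partial = 3.601 K/W.
T_interface = T_in − Q·ΣR_partial = 63.9 °C − (9.729)(3.601) = 28.9 °C

T = 28.9 °C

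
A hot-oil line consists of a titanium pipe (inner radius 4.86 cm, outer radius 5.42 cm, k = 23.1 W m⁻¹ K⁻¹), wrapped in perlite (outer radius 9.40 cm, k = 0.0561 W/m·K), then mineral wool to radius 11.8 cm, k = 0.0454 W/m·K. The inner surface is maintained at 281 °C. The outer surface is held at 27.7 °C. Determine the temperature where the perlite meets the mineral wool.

Resistance network (inner→outer):
  R'_titanium = ln(0.0542/0.0486)/(2πk) = 0.1091/(2π·23.1) = 7.514×10^-4 m·K/W
  R'_perlite = ln(0.0940/0.0542)/(2πk) = 0.5506/(2π·0.0561) = 1.562 m·K/W
  R'_mineral wool = ln(0.118/0.0940)/(2πk) = 0.2274/(2π·0.0454) = 0.7971 m·K/W
ΣR = 7.514×10^-4 + 1.562 + 0.7971 = 2.360 m·K/W
Q' = ΔT/ΣR = (281 °C − 27.7 °C)/2.360 = 107.3 W/m
From the inner boundary to the perlite/mineral wool interface, ΣR_partial = 1.563 m·K/W.
T_interface = T_in − Q'·ΣR_partial = 281 °C − (107.3)(1.563) = 113 °C

T = 113 °C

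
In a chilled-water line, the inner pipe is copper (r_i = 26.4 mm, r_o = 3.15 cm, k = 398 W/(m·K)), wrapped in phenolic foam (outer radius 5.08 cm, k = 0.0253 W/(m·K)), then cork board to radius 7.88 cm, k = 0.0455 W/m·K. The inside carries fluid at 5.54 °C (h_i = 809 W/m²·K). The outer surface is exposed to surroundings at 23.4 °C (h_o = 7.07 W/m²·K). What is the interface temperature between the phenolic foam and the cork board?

Resistance network (inner→outer):
  R'_conv,in = 1/(2πr h) = 1/(2π·0.0264·809) = 0.007452 m·K/W
  R'_copper = ln(0.0315/0.0264)/(2πk) = 0.1766/(2π·398) = 7.063×10^-5 m·K/W
  R'_phenolic foam = ln(0.0508/0.0315)/(2πk) = 0.4779/(2π·0.0253) = 3.006 m·K/W
  R'_cork board = ln(0.0788/0.0508)/(2πk) = 0.4390/(2π·0.0455) = 1.536 m·K/W
  R'_conv,out = 1/(2πr h) = 1/(2π·0.0788·7.07) = 0.2857 m·K/W
ΣR = 0.007452 + 7.063×10^-5 + 3.006 + 1.536 + 0.2857 = 4.835 m·K/W
Q' = ΔT/ΣR = (5.54 °C − 23.4 °C)/4.835 = -3.694 W/m
From the inner boundary to the phenolic foam/cork board interface, ΣR_partial = 3.014 m·K/W.
T_interface = T_in − Q'·ΣR_partial = 5.54 °C − (-3.694)(3.014) = 16.7 °C

T = 16.7 °C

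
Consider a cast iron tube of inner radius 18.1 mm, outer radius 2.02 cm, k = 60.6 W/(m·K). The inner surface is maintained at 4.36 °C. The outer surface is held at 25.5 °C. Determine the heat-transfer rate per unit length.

Q' = 73300 W/m

Q' = 2πk·ΔT/ln(r₂/r₁) = 2π × 60.6 × 21.14 / ln(0.0202/0.0181) = 73300 W/m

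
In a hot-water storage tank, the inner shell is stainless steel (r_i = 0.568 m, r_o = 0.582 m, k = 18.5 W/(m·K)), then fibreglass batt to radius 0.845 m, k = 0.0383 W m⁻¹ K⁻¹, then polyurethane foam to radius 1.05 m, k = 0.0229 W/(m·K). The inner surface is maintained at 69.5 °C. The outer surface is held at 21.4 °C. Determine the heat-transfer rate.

Resistance network (inner→outer):
  R_stainless steel = (1/0.568 − 1/0.582)/(4πk) = 0.04235/(4π·18.5) = 1.822×10^-4 K/W
  R_fibreglass batt = (1/0.582 − 1/0.845)/(4πk) = 0.5348/(4π·0.0383) = 1.111 K/W
  R_polyurethane foam = (1/0.845 − 1/1.05)/(4πk) = 0.2311/(4π·0.0229) = 0.8029 K/W
ΣR = 1.822×10^-4 + 1.111 + 0.8029 = 1.914 K/W
Q = ΔT/ΣR = (69.5 °C − 21.4 °C)/1.914 = 25.1 W

Q = 25.1 W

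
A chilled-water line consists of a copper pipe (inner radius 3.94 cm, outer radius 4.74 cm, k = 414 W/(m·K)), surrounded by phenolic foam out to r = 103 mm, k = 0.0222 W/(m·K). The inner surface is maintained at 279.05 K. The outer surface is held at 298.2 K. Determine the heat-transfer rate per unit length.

Q' = 3.44 W/m

Series thermal resistances, inner to outer:
  R'_copper = ln(0.0474/0.0394)/(2πk) = 0.1849/(2π·414) = 7.106×10^-5 m·K/W
  R'_phenolic foam = ln(0.103/0.0474)/(2πk) = 0.7761/(2π·0.0222) = 5.564 m·K/W
ΣR = 7.106×10^-5 + 5.564 = 5.564 m·K/W
Q' = ΔT/ΣR = (279.05 K − 298.2 K)/5.564 = -3.44 W/m
(Negative Q' ⇒ heat flows inward; heat gain = 3.44 W/m.)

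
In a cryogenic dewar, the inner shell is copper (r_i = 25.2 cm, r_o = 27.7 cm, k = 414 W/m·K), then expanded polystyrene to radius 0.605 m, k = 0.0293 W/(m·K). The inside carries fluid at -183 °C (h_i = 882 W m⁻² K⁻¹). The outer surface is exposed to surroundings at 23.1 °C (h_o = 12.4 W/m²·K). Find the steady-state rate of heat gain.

Q = 38.6 W

Series thermal resistances, inner to outer:
  R_conv,in = 1/(4πr²h) = 1/(4π·0.252²·882) = 0.001421 K/W
  R_copper = (1/0.252 − 1/0.277)/(4πk) = 0.3581/(4π·414) = 6.884×10^-5 K/W
  R_expanded polystyrene = (1/0.277 − 1/0.605)/(4πk) = 1.957/(4π·0.0293) = 5.316 K/W
  R_conv,out = 1/(4πr²h) = 1/(4π·0.605²·12.4) = 0.01753 K/W
ΣR = 0.001421 + 6.884×10^-5 + 5.316 + 0.01753 = 5.335 K/W
Q = ΔT/ΣR = (-183 °C − 23.1 °C)/5.335 = -38.6 W
(Negative Q ⇒ heat flows inward; heat gain = 38.6 W.)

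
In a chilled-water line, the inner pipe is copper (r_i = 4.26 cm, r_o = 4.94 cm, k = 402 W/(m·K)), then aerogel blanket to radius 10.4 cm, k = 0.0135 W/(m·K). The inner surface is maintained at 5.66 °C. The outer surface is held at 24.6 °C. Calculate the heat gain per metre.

Resistance network (inner→outer):
  R'_copper = ln(0.0494/0.0426)/(2πk) = 0.1481/(2π·402) = 5.863×10^-5 m·K/W
  R'_aerogel blanket = ln(0.104/0.0494)/(2πk) = 0.7444/(2π·0.0135) = 8.776 m·K/W
ΣR = 5.863×10^-5 + 8.776 = 8.776 m·K/W
Q' = ΔT/ΣR = (5.66 °C − 24.6 °C)/8.776 = -2.16 W/m
(Negative Q' ⇒ heat flows inward; heat gain = 2.16 W/m.)

Q' = 2.16 W/m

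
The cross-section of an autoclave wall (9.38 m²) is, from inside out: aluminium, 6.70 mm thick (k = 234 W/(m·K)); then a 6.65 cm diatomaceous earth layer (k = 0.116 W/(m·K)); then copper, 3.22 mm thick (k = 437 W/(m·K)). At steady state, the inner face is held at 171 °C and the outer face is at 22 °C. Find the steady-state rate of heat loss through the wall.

Series thermal resistances, inner to outer:
  R_aluminium = L/(kA) = 0.00670/(234·9.38) = 3.053×10^-6 K/W
  R_diatomaceous earth = L/(kA) = 0.0665/(0.116·9.38) = 0.06112 K/W
  R_copper = L/(kA) = 0.00322/(437·9.38) = 7.855×10^-7 K/W
ΣR = 3.053×10^-6 + 0.06112 + 7.855×10^-7 = 0.06112 K/W
Q = ΔT/ΣR = (171 °C − 22 °C)/0.06112 = 2440 W

Q = 2.44 kW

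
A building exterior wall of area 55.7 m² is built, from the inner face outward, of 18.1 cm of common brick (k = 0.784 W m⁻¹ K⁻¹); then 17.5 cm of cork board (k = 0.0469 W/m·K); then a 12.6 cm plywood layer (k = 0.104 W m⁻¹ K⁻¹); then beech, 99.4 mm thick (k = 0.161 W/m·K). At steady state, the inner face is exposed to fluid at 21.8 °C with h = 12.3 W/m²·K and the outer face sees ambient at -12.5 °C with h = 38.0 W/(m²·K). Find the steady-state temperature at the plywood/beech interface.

T = -8.76 °C

Treat each layer as a resistance in series:
  R_conv,in = 1/(hA) = 1/(12.3·55.7) = 0.001460 K/W
  R_common brick = L/(kA) = 0.181/(0.784·55.7) = 0.004145 K/W
  R_cork board = L/(kA) = 0.175/(0.0469·55.7) = 0.06699 K/W
  R_plywood = L/(kA) = 0.126/(0.104·55.7) = 0.02175 K/W
  R_beech = L/(kA) = 0.0994/(0.161·55.7) = 0.01108 K/W
  R_conv,out = 1/(hA) = 1/(38.0·55.7) = 4.725×10^-4 K/W
ΣR = 0.001460 + 0.004145 + 0.06699 + 0.02175 + 0.01108 + 4.725×10^-4 = 0.1059 K/W
Q = ΔT/ΣR = (21.8 °C − -12.5 °C)/0.1059 = 323.9 W
From the inner boundary to the plywood/beech interface, ΣR_partial = 0.09434 K/W.
T_interface = T_in − Q·ΣR_partial = 21.8 °C − (323.9)(0.09434) = -8.76 °C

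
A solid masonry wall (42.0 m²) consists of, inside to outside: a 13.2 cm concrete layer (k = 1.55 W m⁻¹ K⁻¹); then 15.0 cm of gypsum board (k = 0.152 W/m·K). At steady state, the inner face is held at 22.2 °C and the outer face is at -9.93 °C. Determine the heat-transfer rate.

Q = 1260 W

Series thermal resistances, inner to outer:
  R_concrete = L/(kA) = 0.132/(1.55·42.0) = 0.002028 K/W
  R_gypsum board = L/(kA) = 0.150/(0.152·42.0) = 0.02350 K/W
ΣR = 0.002028 + 0.02350 = 0.02553 K/W
Q = ΔT/ΣR = (22.2 °C − -9.93 °C)/0.02553 = 1260 W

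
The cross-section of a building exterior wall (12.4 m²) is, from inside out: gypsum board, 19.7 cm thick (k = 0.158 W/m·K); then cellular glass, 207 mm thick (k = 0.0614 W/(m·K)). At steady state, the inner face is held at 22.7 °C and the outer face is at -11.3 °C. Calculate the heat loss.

Q = 91.3 W

Resistance network (inner→outer):
  R_gypsum board = L/(kA) = 0.197/(0.158·12.4) = 0.1006 K/W
  R_cellular glass = L/(kA) = 0.207/(0.0614·12.4) = 0.2719 K/W
ΣR = 0.1006 + 0.2719 = 0.3725 K/W
Q = ΔT/ΣR = (22.7 °C − -11.3 °C)/0.3725 = 91.3 W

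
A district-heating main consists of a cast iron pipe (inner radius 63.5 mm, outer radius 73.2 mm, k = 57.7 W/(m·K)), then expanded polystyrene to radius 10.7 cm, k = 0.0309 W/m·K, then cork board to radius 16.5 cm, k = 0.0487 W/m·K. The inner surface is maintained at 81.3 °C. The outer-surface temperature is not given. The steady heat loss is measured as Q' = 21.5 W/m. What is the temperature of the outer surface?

Series resistances:
  R'_cast iron = ln(0.0732/0.0635)/(2πk) = 0.1422/(2π·57.7) = 3.921×10^-4 m·K/W
  R'_expanded polystyrene = ln(0.107/0.0732)/(2πk) = 0.3796/(2π·0.0309) = 1.955 m·K/W
  R'_cork board = ln(0.165/0.107)/(2πk) = 0.4331/(2π·0.0487) = 1.415 m·K/W
ΣR = 3.371 m·K/W
ΔT = Q'·ΣR = 21.5 × 3.371 = 72.48 K
Heat flows outward, so T_out = T_in − ΔT = 81.3 − 72.48 = 8.82 °C

T_out = 8.82 °C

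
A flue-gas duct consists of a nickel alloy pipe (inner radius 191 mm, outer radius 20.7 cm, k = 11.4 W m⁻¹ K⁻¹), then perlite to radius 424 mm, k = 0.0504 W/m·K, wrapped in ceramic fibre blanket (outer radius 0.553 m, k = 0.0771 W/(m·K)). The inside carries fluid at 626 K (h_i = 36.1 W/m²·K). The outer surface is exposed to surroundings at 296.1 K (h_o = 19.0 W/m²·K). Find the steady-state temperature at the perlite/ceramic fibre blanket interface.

T = 361.3 K

Series thermal resistances, inner to outer:
  R'_conv,in = 1/(2πr h) = 1/(2π·0.191·36.1) = 0.02308 m·K/W
  R'_nickel alloy = ln(0.207/0.191)/(2πk) = 0.08045/(2π·11.4) = 0.001123 m·K/W
  R'_perlite = ln(0.424/0.207)/(2πk) = 0.7170/(2π·0.0504) = 2.264 m·K/W
  R'_ceramic fibre blanket = ln(0.553/0.424)/(2πk) = 0.2656/(2π·0.0771) = 0.5483 m·K/W
  R'_conv,out = 1/(2πr h) = 1/(2π·0.553·19.0) = 0.01515 m·K/W
ΣR = 0.02308 + 0.001123 + 2.264 + 0.5483 + 0.01515 = 2.852 m·K/W
Q' = ΔT/ΣR = (626 K − 296.1 K)/2.852 = 115.7 W/m
From the inner boundary to the perlite/ceramic fibre blanket interface, ΣR_partial = 2.288 m·K/W.
T_interface = T_in − Q'·ΣR_partial = 626 K − (115.7)(2.288) = 361.3 K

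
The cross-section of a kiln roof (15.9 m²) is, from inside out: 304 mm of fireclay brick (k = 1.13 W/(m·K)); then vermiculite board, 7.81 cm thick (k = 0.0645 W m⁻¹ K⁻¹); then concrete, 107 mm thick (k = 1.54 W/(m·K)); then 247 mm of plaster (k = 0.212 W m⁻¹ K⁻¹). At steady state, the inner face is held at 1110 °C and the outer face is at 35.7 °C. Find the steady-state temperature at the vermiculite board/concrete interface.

Treat each layer as a resistance in series:
  R_fireclay brick = L/(kA) = 0.304/(1.13·15.9) = 0.01692 K/W
  R_vermiculite board = L/(kA) = 0.0781/(0.0645·15.9) = 0.07615 K/W
  R_concrete = L/(kA) = 0.107/(1.54·15.9) = 0.004370 K/W
  R_plaster = L/(kA) = 0.247/(0.212·15.9) = 0.07328 K/W
ΣR = 0.01692 + 0.07615 + 0.004370 + 0.07328 = 0.1707 K/W
Q = ΔT/ΣR = (1110 °C − 35.7 °C)/0.1707 = 6293 W
From the inner boundary to the vermiculite board/concrete interface, ΣR_partial = 0.09307 K/W.
T_interface = T_in − Q·ΣR_partial = 1110 °C − (6293)(0.09307) = 524 °C

T = 524 °C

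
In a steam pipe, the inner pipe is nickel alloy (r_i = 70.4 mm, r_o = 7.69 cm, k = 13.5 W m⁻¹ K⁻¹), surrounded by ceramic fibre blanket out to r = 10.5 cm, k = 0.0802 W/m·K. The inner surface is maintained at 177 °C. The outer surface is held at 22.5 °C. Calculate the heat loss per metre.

Resistance network (inner→outer):
  R'_nickel alloy = ln(0.0769/0.0704)/(2πk) = 0.08831/(2π·13.5) = 0.001041 m·K/W
  R'_ceramic fibre blanket = ln(0.105/0.0769)/(2πk) = 0.3115/(2π·0.0802) = 0.6181 m·K/W
ΣR = 0.001041 + 0.6181 = 0.6191 m·K/W
Q' = ΔT/ΣR = (177 °C − 22.5 °C)/0.6191 = 250 W/m

Q' = 250 W/m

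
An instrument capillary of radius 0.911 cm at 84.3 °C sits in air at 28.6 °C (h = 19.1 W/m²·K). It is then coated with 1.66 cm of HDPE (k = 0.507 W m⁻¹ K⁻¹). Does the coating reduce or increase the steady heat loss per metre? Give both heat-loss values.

increases: 60.9 → 85.7 W/m

Critical radius for a cylinder: r_cr = k/h = 0.0265 m = 2.65 cm.
Outer radius after coating: r₂ = 0.00911 + 0.0166 = 0.02571 m.
Since r₁ < r_cr and r₂ ≤ r_cr, the coating moves toward the maximum at r_cr — heat loss rises.
Bare: R = 1/(2πr₁h) = 0.9147 m·K/W; Q = 55.7/0.9147 = 60.9 W/m.
Coated: R = R_cond + R_conv = 0.6498 m·K/W; Q = 55.7/0.6498 = 85.7 W/m.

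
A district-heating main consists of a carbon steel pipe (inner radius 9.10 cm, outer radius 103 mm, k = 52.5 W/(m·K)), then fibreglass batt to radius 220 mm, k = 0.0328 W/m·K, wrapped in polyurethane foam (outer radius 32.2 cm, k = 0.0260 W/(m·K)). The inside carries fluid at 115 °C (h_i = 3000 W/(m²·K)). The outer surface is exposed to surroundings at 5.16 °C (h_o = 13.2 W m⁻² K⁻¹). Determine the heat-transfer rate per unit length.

Treat each layer as a resistance in series:
  R'_conv,in = 1/(2πr h) = 1/(2π·0.0910·3000) = 5.830×10^-4 m·K/W
  R'_carbon steel = ln(0.103/0.0910)/(2πk) = 0.1239/(2π·52.5) = 3.755×10^-4 m·K/W
  R'_fibreglass batt = ln(0.220/0.103)/(2πk) = 0.7589/(2π·0.0328) = 3.682 m·K/W
  R'_polyurethane foam = ln(0.322/0.220)/(2πk) = 0.3809/(2π·0.0260) = 2.332 m·K/W
  R'_conv,out = 1/(2πr h) = 1/(2π·0.322·13.2) = 0.03744 m·K/W
ΣR = 5.830×10^-4 + 3.755×10^-4 + 3.682 + 2.332 + 0.03744 = 6.052 m·K/W
Q' = ΔT/ΣR = (115 °C − 5.16 °C)/6.052 = 18.1 W/m

Q' = 18.1 W/m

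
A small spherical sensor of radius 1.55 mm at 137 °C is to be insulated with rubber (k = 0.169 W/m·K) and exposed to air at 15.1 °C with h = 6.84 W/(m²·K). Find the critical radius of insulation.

For a sphere, r_cr = 2k_ins/h = 2·0.169/6.84 = 0.0494 m = 4.94 cm

r_cr = 4.94 cm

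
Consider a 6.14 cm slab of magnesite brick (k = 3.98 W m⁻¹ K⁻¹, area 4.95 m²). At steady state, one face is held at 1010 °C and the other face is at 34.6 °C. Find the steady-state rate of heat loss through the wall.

Q = 3.13×10^5 W

Q = kA·ΔT/L = 3.98 × 4.95 × |1010 °C − 34.6 °C| / 0.0614 = 3.13×10^5 W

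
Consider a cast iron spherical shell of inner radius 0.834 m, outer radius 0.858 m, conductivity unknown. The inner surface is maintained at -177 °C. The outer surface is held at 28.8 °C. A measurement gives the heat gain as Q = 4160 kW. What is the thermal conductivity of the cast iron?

k = 54.0 W/m·K

ΣR = ΔT/Q = |-177 − 28.8|/4.16×10^6 = 4.947×10^-5 K/W
(1/r₁−1/r₂)/(4πk) = 4.947×10^-5 ⇒ k = 0.03354/(4π·4.947×10^-5) = 54.0 W/m·K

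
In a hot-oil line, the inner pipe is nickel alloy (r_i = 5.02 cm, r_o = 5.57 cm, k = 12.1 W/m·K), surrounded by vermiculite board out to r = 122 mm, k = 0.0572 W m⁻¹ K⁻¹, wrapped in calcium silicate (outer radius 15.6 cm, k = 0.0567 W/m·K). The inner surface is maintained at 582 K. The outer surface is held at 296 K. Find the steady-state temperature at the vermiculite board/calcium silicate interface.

Resistance network (inner→outer):
  R'_nickel alloy = ln(0.0557/0.0502)/(2πk) = 0.1040/(2π·12.1) = 0.001367 m·K/W
  R'_vermiculite board = ln(0.122/0.0557)/(2πk) = 0.7840/(2π·0.0572) = 2.182 m·K/W
  R'_calcium silicate = ln(0.156/0.122)/(2πk) = 0.2458/(2π·0.0567) = 0.6901 m·K/W
ΣR = 0.001367 + 2.182 + 0.6901 = 2.873 m·K/W
Q' = ΔT/ΣR = (582 K − 296 K)/2.873 = 99.55 W/m
From the inner boundary to the vermiculite board/calcium silicate interface, ΣR_partial = 2.183 m·K/W.
T_interface = T_in − Q'·ΣR_partial = 582 K − (99.55)(2.183) = 364.7 K

T = 364.7 K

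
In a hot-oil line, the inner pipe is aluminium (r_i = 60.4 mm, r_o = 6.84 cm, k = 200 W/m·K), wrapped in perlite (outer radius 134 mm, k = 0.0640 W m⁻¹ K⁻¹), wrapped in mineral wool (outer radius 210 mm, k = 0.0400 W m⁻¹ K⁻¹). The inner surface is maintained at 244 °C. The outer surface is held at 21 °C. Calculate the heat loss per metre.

Resistance network (inner→outer):
  R'_aluminium = ln(0.0684/0.0604)/(2πk) = 0.1244/(2π·200) = 9.898×10^-5 m·K/W
  R'_perlite = ln(0.134/0.0684)/(2πk) = 0.6725/(2π·0.0640) = 1.672 m·K/W
  R'_mineral wool = ln(0.210/0.134)/(2πk) = 0.4493/(2π·0.0400) = 1.788 m·K/W
ΣR = 9.898×10^-5 + 1.672 + 1.788 = 3.460 m·K/W
Q' = ΔT/ΣR = (244 °C − 21 °C)/3.460 = 64.5 W/m

Q' = 64.5 W/m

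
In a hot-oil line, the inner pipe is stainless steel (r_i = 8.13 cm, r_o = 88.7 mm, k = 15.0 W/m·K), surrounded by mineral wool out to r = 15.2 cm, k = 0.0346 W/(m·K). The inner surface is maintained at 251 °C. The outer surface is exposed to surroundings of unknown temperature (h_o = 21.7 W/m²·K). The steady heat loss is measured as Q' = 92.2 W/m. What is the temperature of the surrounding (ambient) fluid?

Sum the resistances:
  R'_stainless steel = ln(0.0887/0.0813)/(2πk) = 0.08711/(2π·15.0) = 9.243×10^-4 m·K/W
  R'_mineral wool = ln(0.152/0.0887)/(2πk) = 0.5386/(2π·0.0346) = 2.478 m·K/W
  R'_conv,out = 1/(2πr h) = 1/(2π·0.152·21.7) = 0.04825 m·K/W
ΣR = 2.527 m·K/W
ΔT = Q'·ΣR = 92.2 × 2.527 = 233.0 K
Heat flows outward, so T_out = T_in − ΔT = 251 − 233.0 = 18.0 °C

T_out = 18.0 °C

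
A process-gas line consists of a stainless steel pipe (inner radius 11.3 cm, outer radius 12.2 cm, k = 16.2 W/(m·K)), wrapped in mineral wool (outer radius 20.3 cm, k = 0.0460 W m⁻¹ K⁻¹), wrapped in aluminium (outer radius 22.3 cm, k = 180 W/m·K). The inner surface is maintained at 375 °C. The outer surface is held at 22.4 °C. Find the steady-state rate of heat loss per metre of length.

Resistance network (inner→outer):
  R'_stainless steel = ln(0.122/0.113)/(2πk) = 0.07663/(2π·16.2) = 7.529×10^-4 m·K/W
  R'_mineral wool = ln(0.203/0.122)/(2πk) = 0.5092/(2π·0.0460) = 1.762 m·K/W
  R'_aluminium = ln(0.223/0.203)/(2πk) = 0.09397/(2π·180) = 8.308×10^-5 m·K/W
ΣR = 7.529×10^-4 + 1.762 + 8.308×10^-5 = 1.763 m·K/W
Q' = ΔT/ΣR = (375 °C − 22.4 °C)/1.763 = 200 W/m

Q' = 200 W/m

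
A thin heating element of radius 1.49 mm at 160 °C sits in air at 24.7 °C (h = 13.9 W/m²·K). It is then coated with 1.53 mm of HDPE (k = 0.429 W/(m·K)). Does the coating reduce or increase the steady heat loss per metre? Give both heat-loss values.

Critical radius for a cylinder: r_cr = k/h = 0.0309 m = 3.09 cm.
Outer radius after coating: r₂ = 0.00149 + 0.00153 = 0.00302 m.
Since r₁ < r_cr and r₂ ≤ r_cr, the coating moves toward the maximum at r_cr — heat loss rises.
Bare: R = 1/(2πr₁h) = 7.685 m·K/W; Q = 135.3/7.685 = 17.6 W/m.
Coated: R = R_cond + R_conv = 4.053 m·K/W; Q = 135.3/4.053 = 33.4 W/m.

increases: 17.6 → 33.4 W/m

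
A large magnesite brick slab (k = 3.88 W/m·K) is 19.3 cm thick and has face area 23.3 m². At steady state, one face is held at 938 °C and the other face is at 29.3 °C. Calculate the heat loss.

Q = kA·ΔT/L = 3.88 × 23.3 × |938 °C − 29.3 °C| / 0.193 = 4.26×10^5 W

Q = 4.26×10^5 W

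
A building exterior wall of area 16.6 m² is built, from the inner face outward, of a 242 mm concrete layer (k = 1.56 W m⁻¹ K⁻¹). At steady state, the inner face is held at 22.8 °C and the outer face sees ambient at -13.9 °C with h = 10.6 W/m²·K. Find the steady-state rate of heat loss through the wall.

Treat each layer as a resistance in series:
  R_concrete = L/(kA) = 0.242/(1.56·16.6) = 0.009345 K/W
  R_conv,out = 1/(hA) = 1/(10.6·16.6) = 0.005683 K/W
ΣR = 0.009345 + 0.005683 = 0.01503 K/W
Q = ΔT/ΣR = (22.8 °C − -13.9 °C)/0.01503 = 2440 W

Q = 2.44 kW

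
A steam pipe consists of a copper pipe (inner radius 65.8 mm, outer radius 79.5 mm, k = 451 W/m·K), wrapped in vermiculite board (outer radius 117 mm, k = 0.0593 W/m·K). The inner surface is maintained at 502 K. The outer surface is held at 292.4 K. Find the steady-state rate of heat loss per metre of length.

Q' = 202 W/m

Treat each layer as a resistance in series:
  R'_copper = ln(0.0795/0.0658)/(2πk) = 0.1891/(2π·451) = 6.675×10^-5 m·K/W
  R'_vermiculite board = ln(0.117/0.0795)/(2πk) = 0.3864/(2π·0.0593) = 1.037 m·K/W
ΣR = 6.675×10^-5 + 1.037 = 1.037 m·K/W
Q' = ΔT/ΣR = (502 K − 292.4 K)/1.037 = 202 W/m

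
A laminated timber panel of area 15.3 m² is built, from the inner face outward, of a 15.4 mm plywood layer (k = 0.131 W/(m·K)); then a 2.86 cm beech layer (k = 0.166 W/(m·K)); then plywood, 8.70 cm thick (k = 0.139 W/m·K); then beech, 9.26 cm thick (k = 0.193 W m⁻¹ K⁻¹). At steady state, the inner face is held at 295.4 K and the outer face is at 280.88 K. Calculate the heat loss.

Series thermal resistances, inner to outer:
  R_plywood = L/(kA) = 0.0154/(0.131·15.3) = 0.007683 K/W
  R_beech = L/(kA) = 0.0286/(0.166·15.3) = 0.01126 K/W
  R_plywood = L/(kA) = 0.0870/(0.139·15.3) = 0.04091 K/W
  R_beech = L/(kA) = 0.0926/(0.193·15.3) = 0.03136 K/W
ΣR = 0.007683 + 0.01126 + 0.04091 + 0.03136 = 0.09121 K/W
Q = ΔT/ΣR = (295.4 K − 280.88 K)/0.09121 = 159 W

Q = 159 W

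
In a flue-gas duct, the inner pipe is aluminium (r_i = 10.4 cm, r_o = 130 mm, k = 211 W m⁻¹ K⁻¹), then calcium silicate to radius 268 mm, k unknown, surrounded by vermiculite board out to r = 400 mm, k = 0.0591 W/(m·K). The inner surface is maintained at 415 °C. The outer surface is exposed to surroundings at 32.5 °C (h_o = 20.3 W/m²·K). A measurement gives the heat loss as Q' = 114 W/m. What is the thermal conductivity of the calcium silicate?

k = 0.0510 W/m·K

ΣR = ΔT/Q' = |415 − 32.5|/114 = 3.355 m·K/W
Known resistances:
  R'_aluminium = ln(0.130/0.104)/(2πk) = 0.2231/(2π·211) = 1.683×10^-4 m·K/W
  R'_vermiculite board = ln(0.400/0.268)/(2πk) = 0.4005/(2π·0.0591) = 1.078 m·K/W
  R'_conv,out = 1/(2πr h) = 1/(2π·0.400·20.3) = 0.01960 m·K/W
R_calcium silicate = ΣR − ΣR_known = 3.355 − 1.098 = 2.257 m·K/W
ln(r₂/r₁)/(2πk) = 2.257 ⇒ k = 0.7235/(2π·2.257) = 0.0510 W/m·K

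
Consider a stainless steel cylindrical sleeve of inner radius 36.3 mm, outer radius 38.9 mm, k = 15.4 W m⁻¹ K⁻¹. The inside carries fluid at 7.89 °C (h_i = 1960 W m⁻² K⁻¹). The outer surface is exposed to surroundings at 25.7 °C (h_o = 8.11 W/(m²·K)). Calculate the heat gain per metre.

Treat each layer as a resistance in series:
  R'_conv,in = 1/(2πr h) = 1/(2π·0.0363·1960) = 0.002237 m·K/W
  R'_stainless steel = ln(0.0389/0.0363)/(2πk) = 0.06918/(2π·15.4) = 7.149×10^-4 m·K/W
  R'_conv,out = 1/(2πr h) = 1/(2π·0.0389·8.11) = 0.5045 m·K/W
ΣR = 0.002237 + 7.149×10^-4 + 0.5045 = 0.5075 m·K/W
Q' = ΔT/ΣR = (7.89 °C − 25.7 °C)/0.5075 = -35.1 W/m
(Negative Q' ⇒ heat flows inward; heat gain = 35.1 W/m.)

Q' = 35.1 W/m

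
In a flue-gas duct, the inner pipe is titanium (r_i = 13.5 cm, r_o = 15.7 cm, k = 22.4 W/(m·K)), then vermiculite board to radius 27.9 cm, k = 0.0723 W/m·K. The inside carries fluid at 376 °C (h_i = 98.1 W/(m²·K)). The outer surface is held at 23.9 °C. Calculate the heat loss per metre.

Q' = 275 W/m

Resistance network (inner→outer):
  R'_conv,in = 1/(2πr h) = 1/(2π·0.135·98.1) = 0.01202 m·K/W
  R'_titanium = ln(0.157/0.135)/(2πk) = 0.1510/(2π·22.4) = 0.001073 m·K/W
  R'_vermiculite board = ln(0.279/0.157)/(2πk) = 0.5750/(2π·0.0723) = 1.266 m·K/W
ΣR = 0.01202 + 0.001073 + 1.266 = 1.279 m·K/W
Q' = ΔT/ΣR = (376 °C − 23.9 °C)/1.279 = 275 W/m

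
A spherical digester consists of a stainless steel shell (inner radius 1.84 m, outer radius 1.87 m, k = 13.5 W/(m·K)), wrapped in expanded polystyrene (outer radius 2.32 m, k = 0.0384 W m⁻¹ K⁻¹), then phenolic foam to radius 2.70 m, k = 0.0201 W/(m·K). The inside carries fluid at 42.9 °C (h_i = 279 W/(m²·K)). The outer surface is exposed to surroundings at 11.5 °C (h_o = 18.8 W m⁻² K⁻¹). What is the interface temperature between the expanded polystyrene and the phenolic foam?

T = 28.1 °C

Series thermal resistances, inner to outer:
  R_conv,in = 1/(4πr²h) = 1/(4π·1.84²·279) = 8.425×10^-5 K/W
  R_stainless steel = (1/1.84 − 1/1.87)/(4πk) = 0.008719/(4π·13.5) = 5.139×10^-5 K/W
  R_expanded polystyrene = (1/1.87 − 1/2.32)/(4πk) = 0.1037/(4π·0.0384) = 0.2150 K/W
  R_phenolic foam = (1/2.32 − 1/2.70)/(4πk) = 0.06066/(4π·0.0201) = 0.2402 K/W
  R_conv,out = 1/(4πr²h) = 1/(4π·2.70²·18.8) = 5.806×10^-4 K/W
ΣR = 8.425×10^-5 + 5.139×10^-5 + 0.2150 + 0.2402 + 5.806×10^-4 = 0.4559 K/W
Q = ΔT/ΣR = (42.9 °C − 11.5 °C)/0.4559 = 68.87 W
From the inner boundary to the expanded polystyrene/phenolic foam interface, ΣR_partial = 0.2151 K/W.
T_interface = T_in − Q·ΣR_partial = 42.9 °C − (68.87)(0.2151) = 28.1 °C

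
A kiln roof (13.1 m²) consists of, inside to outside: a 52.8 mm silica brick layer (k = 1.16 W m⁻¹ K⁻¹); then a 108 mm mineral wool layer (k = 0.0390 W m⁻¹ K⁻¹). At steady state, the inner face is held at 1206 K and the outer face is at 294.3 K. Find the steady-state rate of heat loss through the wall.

Q = 4.24 kW

Resistance network (inner→outer):
  R_silica brick = L/(kA) = 0.0528/(1.16·13.1) = 0.003475 K/W
  R_mineral wool = L/(kA) = 0.108/(0.0390·13.1) = 0.2114 K/W
ΣR = 0.003475 + 0.2114 = 0.2149 K/W
Q = ΔT/ΣR = (1206 K − 294.3 K)/0.2149 = 4240 W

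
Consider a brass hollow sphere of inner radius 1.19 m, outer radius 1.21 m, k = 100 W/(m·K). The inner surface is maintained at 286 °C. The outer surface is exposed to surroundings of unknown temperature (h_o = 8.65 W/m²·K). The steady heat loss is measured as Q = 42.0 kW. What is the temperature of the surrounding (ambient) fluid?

Sum the resistances:
  R_brass = (1/1.19 − 1/1.21)/(4πk) = 0.01389/(4π·100) = 1.105×10^-5 K/W
  R_conv,out = 1/(4πr²h) = 1/(4π·1.21²·8.65) = 0.006284 K/W
ΣR = 0.006295 K/W
ΔT = Q·ΣR = 42000 × 0.006295 = 264.4 K
Heat flows outward, so T_out = T_in − ΔT = 286 − 264.4 = 21.6 °C

T_out = 21.6 °C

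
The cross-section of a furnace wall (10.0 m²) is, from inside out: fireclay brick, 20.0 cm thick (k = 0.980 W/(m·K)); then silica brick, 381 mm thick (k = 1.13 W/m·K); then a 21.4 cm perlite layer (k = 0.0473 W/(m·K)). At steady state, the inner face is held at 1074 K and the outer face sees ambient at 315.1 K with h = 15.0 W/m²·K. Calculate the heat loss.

Treat each layer as a resistance in series:
  R_fireclay brick = L/(kA) = 0.200/(0.980·10.0) = 0.02041 K/W
  R_silica brick = L/(kA) = 0.381/(1.13·10.0) = 0.03372 K/W
  R_perlite = L/(kA) = 0.214/(0.0473·10.0) = 0.4524 K/W
  R_conv,out = 1/(hA) = 1/(15.0·10.0) = 0.006667 K/W
ΣR = 0.02041 + 0.03372 + 0.4524 + 0.006667 = 0.5132 K/W
Q = ΔT/ΣR = (1074 K − 315.1 K)/0.5132 = 1480 W

Q = 1480 W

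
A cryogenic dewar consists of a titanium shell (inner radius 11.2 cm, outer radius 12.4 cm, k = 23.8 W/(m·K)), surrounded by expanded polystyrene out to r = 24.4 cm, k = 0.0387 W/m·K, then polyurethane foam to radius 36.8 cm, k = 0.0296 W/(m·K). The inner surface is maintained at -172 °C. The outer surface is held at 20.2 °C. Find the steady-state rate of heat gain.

Q = 16.2 W

Treat each layer as a resistance in series:
  R_titanium = (1/0.112 − 1/0.124)/(4πk) = 0.8641/(4π·23.8) = 0.002889 K/W
  R_expanded polystyrene = (1/0.124 − 1/0.244)/(4πk) = 3.966/(4π·0.0387) = 8.155 K/W
  R_polyurethane foam = (1/0.244 − 1/0.368)/(4πk) = 1.381/(4π·0.0296) = 3.713 K/W
ΣR = 0.002889 + 8.155 + 3.713 = 11.87 K/W
Q = ΔT/ΣR = (-172 °C − 20.2 °C)/11.87 = -16.2 W
(Negative Q ⇒ heat flows inward; heat gain = 16.2 W.)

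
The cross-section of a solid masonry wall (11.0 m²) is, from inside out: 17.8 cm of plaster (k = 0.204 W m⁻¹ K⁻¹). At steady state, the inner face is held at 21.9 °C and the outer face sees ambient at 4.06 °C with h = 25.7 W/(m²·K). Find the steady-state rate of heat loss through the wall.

Q = 215 W

Resistance network (inner→outer):
  R_plaster = L/(kA) = 0.178/(0.204·11.0) = 0.07932 K/W
  R_conv,out = 1/(hA) = 1/(25.7·11.0) = 0.003537 K/W
ΣR = 0.07932 + 0.003537 = 0.08286 K/W
Q = ΔT/ΣR = (21.9 °C − 4.06 °C)/0.08286 = 215 W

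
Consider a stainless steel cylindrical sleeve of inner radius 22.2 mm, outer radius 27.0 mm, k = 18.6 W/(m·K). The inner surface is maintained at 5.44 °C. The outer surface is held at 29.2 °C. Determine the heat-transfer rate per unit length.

Q' = 14200 W/m

Q' = 2πk·ΔT/ln(r₂/r₁) = 2π × 18.6 × 23.76 / ln(0.0270/0.0222) = 14200 W/m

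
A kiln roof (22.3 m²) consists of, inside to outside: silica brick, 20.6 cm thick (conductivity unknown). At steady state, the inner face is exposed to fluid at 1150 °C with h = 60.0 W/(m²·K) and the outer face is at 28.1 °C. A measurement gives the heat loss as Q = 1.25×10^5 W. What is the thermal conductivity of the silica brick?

k = 1.12 W/m·K

ΣR = ΔT/Q = |1150 − 28.1|/1.25×10^5 = 0.008975 K/W
Known resistances:
  R_conv,in = 1/(hA) = 1/(60.0·22.3) = 7.474×10^-4 K/W
R_silica brick = ΣR − ΣR_known = 0.008975 − 7.474×10^-4 = 0.008228 K/W
L/(kA) = 0.008228 ⇒ k = 0.206/(0.008228·22.3) = 1.12 W/m·K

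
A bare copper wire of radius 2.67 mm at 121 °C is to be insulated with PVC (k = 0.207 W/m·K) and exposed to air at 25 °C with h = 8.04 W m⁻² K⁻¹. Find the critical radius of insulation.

r_cr = 2.57 cm

For a cylinder, r_cr = k_ins/h = 0.207/8.04 = 0.0257 m = 2.57 cm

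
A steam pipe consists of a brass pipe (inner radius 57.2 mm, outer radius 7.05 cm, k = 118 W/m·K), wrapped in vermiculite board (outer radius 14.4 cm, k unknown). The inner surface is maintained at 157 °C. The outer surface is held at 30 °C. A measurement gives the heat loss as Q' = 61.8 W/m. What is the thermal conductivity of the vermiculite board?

k = 0.0553 W/m·K

ΣR = ΔT/Q' = |157 − 30|/61.8 = 2.055 m·K/W
Known resistances:
  R'_brass = ln(0.0705/0.0572)/(2πk) = 0.2091/(2π·118) = 2.820×10^-4 m·K/W
R_vermiculite board = ΣR − ΣR_known = 2.055 − 2.820×10^-4 = 2.055 m·K/W
ln(r₂/r₁)/(2πk) = 2.055 ⇒ k = 0.7142/(2π·2.055) = 0.0553 W/m·K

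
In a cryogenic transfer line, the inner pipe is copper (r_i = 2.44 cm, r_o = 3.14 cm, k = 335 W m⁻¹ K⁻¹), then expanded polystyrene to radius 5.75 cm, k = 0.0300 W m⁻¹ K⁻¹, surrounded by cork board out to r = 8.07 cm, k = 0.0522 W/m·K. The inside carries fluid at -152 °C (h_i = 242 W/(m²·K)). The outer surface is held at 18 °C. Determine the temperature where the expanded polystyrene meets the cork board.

T = -23.1 °C

Series thermal resistances, inner to outer:
  R'_conv,in = 1/(2πr h) = 1/(2π·0.0244·242) = 0.02695 m·K/W
  R'_copper = ln(0.0314/0.0244)/(2πk) = 0.2522/(2π·335) = 1.198×10^-4 m·K/W
  R'_expanded polystyrene = ln(0.0575/0.0314)/(2πk) = 0.6050/(2π·0.0300) = 3.210 m·K/W
  R'_cork board = ln(0.0807/0.0575)/(2πk) = 0.3390/(2π·0.0522) = 1.033 m·K/W
ΣR = 0.02695 + 1.198×10^-4 + 3.210 + 1.033 = 4.270 m·K/W
Q' = ΔT/ΣR = (-152 °C − 18 °C)/4.270 = -39.81 W/m
From the inner boundary to the expanded polystyrene/cork board interface, ΣR_partial = 3.237 m·K/W.
T_interface = T_in − Q'·ΣR_partial = -152 °C − (-39.81)(3.237) = -23.1 °C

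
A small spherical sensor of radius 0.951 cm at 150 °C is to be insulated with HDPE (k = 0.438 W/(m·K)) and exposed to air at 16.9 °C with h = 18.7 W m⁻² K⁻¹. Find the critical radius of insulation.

For a sphere, r_cr = 2k_ins/h = 2·0.438/18.7 = 0.0468 m = 4.68 cm

r_cr = 4.68 cm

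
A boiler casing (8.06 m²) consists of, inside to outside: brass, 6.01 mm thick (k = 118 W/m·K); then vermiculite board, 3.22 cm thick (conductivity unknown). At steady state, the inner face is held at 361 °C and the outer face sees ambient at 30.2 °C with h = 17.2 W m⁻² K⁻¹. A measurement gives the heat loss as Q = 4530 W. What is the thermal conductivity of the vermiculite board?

ΣR = ΔT/Q = |361 − 30.2|/4530 = 0.07302 K/W
Known resistances:
  R_brass = L/(kA) = 0.00601/(118·8.06) = 6.319×10^-6 K/W
  R_conv,out = 1/(hA) = 1/(17.2·8.06) = 0.007213 K/W
R_vermiculite board = ΣR − ΣR_known = 0.07302 − 0.007219 = 0.06580 K/W
L/(kA) = 0.06580 ⇒ k = 0.0322/(0.06580·8.06) = 0.0607 W/m·K

k = 0.0607 W/m·K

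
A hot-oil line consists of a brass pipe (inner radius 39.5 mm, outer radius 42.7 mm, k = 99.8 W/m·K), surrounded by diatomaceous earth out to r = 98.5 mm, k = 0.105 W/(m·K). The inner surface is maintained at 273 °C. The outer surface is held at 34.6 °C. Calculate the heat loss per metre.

Treat each layer as a resistance in series:
  R'_brass = ln(0.0427/0.0395)/(2πk) = 0.07790/(2π·99.8) = 1.242×10^-4 m·K/W
  R'_diatomaceous earth = ln(0.0985/0.0427)/(2πk) = 0.8359/(2π·0.105) = 1.267 m·K/W
ΣR = 1.242×10^-4 + 1.267 = 1.267 m·K/W
Q' = ΔT/ΣR = (273 °C − 34.6 °C)/1.267 = 188 W/m

Q' = 188 W/m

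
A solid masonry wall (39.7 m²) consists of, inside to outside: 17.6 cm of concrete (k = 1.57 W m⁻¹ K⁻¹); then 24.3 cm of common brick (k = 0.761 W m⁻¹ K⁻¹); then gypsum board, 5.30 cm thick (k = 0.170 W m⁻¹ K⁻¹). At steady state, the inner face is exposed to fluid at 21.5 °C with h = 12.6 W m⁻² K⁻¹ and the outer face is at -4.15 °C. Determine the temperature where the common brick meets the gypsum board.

Treat each layer as a resistance in series:
  R_conv,in = 1/(hA) = 1/(12.6·39.7) = 0.001999 K/W
  R_concrete = L/(kA) = 0.176/(1.57·39.7) = 0.002824 K/W
  R_common brick = L/(kA) = 0.243/(0.761·39.7) = 0.008043 K/W
  R_gypsum board = L/(kA) = 0.0530/(0.170·39.7) = 0.007853 K/W
ΣR = 0.001999 + 0.002824 + 0.008043 + 0.007853 = 0.02072 K/W
Q = ΔT/ΣR = (21.5 °C − -4.15 °C)/0.02072 = 1238 W
From the inner boundary to the common brick/gypsum board interface, ΣR_partial = 0.01287 K/W.
T_interface = T_in − Q·ΣR_partial = 21.5 °C − (1238)(0.01287) = 5.57 °C

T = 5.57 °C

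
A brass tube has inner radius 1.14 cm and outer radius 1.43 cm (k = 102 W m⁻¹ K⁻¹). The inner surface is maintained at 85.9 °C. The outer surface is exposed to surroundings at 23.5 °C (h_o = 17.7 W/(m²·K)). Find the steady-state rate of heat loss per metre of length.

Series thermal resistances, inner to outer:
  R'_brass = ln(0.0143/0.0114)/(2πk) = 0.2266/(2π·102) = 3.536×10^-4 m·K/W
  R'_conv,out = 1/(2πr h) = 1/(2π·0.0143·17.7) = 0.6288 m·K/W
ΣR = 3.536×10^-4 + 0.6288 = 0.6292 m·K/W
Q' = ΔT/ΣR = (85.9 °C − 23.5 °C)/0.6292 = 99.2 W/m

Q' = 99.2 W/m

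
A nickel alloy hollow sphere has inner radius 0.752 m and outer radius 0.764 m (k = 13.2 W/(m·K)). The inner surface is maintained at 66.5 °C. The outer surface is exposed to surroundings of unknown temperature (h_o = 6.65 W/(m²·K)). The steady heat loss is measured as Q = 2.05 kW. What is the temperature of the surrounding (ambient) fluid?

Sum the resistances:
  R_nickel alloy = (1/0.752 − 1/0.764)/(4πk) = 0.02089/(4π·13.2) = 1.259×10^-4 K/W
  R_conv,out = 1/(4πr²h) = 1/(4π·0.764²·6.65) = 0.02050 K/W
ΣR = 0.02063 K/W
ΔT = Q·ΣR = 2050 × 0.02063 = 42.29 K
Heat flows outward, so T_out = T_in − ΔT = 66.5 − 42.29 = 24.2 °C

T_out = 24.2 °C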